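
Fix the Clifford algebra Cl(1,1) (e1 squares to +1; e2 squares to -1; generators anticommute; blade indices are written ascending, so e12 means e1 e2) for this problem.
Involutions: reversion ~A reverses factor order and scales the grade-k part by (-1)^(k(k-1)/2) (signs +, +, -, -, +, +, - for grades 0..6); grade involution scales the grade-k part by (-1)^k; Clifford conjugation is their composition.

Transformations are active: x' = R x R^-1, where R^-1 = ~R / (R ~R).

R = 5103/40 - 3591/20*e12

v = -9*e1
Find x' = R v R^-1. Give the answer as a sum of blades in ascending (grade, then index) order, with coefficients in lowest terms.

~R = 5103/40 + 3591/20*e12, and R ~R = -5108103/320, so R^-1 = ~R / (-5108103/320).
R v = -45927/40*e1 - 32319/20*e2
Answer: 19557/715*e1 + 18468/715*e2


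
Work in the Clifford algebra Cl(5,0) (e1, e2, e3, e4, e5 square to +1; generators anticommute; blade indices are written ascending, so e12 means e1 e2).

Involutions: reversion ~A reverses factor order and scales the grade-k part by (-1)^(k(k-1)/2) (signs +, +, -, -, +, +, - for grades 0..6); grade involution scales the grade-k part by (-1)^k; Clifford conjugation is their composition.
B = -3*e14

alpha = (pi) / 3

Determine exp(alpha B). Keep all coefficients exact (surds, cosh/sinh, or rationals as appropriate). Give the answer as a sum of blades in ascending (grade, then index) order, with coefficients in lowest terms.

B^2 = (-3)^2*(e14)^2 = 9*(-1) = -9 (a basis 2-blade squares to minus the product of its generators' squares).
B^2 = -9 — B^2 < 0, so the exponential closes trigonometrically: l = 3, alpha*l = pi, so exp(alpha B) = cos(pi) + (sin(pi)/3)*B = -1 + (0)*B.
Answer: -1


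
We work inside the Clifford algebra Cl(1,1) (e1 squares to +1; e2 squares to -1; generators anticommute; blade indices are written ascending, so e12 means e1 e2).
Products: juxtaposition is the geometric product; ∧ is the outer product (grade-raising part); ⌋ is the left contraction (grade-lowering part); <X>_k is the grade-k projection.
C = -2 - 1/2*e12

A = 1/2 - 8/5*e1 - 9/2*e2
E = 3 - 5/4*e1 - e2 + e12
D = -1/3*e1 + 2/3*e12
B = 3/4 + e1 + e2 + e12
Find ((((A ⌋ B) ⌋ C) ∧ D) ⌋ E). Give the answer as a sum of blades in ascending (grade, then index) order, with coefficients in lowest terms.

step 1: 131/40 - 4*e1 - 11/10*e2 + 1/2*e12
step 2: -34/5 + 11/20*e1 + 2*e2 - 131/80*e12
step 3: 34/15*e1 - 58/15*e12
step 4: -67/10 + 34/15*e2
Answer: -67/10 + 34/15*e2


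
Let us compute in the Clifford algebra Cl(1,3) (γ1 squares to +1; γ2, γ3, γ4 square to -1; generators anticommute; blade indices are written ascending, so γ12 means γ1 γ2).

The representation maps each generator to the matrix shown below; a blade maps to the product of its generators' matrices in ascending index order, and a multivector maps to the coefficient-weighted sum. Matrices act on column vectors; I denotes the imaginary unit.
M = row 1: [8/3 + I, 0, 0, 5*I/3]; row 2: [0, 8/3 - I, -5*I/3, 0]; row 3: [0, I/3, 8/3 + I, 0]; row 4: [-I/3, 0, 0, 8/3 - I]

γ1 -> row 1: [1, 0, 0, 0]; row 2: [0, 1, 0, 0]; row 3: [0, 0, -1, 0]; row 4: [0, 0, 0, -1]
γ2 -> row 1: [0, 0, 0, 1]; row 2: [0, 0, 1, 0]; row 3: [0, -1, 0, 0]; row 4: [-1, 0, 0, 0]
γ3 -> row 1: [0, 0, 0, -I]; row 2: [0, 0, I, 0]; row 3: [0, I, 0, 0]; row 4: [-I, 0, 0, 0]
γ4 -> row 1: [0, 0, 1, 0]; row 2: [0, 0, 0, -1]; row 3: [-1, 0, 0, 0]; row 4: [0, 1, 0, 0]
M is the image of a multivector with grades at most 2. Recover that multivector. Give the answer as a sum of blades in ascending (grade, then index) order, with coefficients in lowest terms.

Method: the blade images are trace-orthogonal — tr(rho(e_A) rho(e_B)^-1) = 4 if A = B and 0 otherwise — and rho(e_A)^-1 = (e_A)^2 * rho(e_A) with (e_A)^2 = +1 or -1, so the coefficient of e_A in the preimage is (e_A)^2 * tr(M rho(e_A))/4.
Nonzero projections over blades of grade <= 2: 1: (1)^2 = +1, tr(M 1) = 32/3, coefficient 8/3; γ3: (γ3)^2 = -1, tr(M rho(γ3)) = 8/3, coefficient -2/3; γ13: (γ13)^2 = +1, tr(M rho(γ13)) = -4, coefficient -1; γ23: (γ23)^2 = -1, tr(M rho(γ23)) = 4, coefficient -1. Every other blade of grade <= 2 projects to 0.
Answer: 8/3 - 2/3*γ3 - γ13 - γ23


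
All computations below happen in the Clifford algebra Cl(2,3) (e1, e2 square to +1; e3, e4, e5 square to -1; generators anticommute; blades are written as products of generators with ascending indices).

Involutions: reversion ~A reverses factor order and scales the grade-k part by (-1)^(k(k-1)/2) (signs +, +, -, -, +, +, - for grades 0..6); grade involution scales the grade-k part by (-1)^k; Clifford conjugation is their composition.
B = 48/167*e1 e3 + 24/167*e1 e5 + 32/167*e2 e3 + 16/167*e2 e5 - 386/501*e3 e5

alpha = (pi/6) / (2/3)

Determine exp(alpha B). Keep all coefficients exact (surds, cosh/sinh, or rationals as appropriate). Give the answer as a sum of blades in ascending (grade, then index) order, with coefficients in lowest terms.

B^2 term by term: the squares give (48/167)^2*(e1 e3)^2 + (24/167)^2*(e1 e5)^2 + (32/167)^2*(e2 e3)^2 + (16/167)^2*(e2 e5)^2 + (-386/501)^2*(e3 e5)^2 = 2304/27889*(+1) + 576/27889*(+1) + 1024/27889*(+1) + 256/27889*(+1) + 148996/251001*(-1) = -4/9 (each basis 2-blade squares to minus the product of its generators' squares); cross terms between blades sharing an index anticommute and cancel; the commuting (index-disjoint) pairs give grade-4 terms 2*c*c'*(blade product), which cancel blade by blade — e1 e2 e3 e5: -1536/27889 + 1536/27889 = 0 — confirming B is simple. So B^2 = -4/9.
B^2 = -4/9 — a negative square means the series sums to a rotation: l = 2/3, alpha*l = pi/6, so exp(alpha B) = cos(pi/6) + (sin(pi/6)/(2/3))*B = sqrt(3)/2 + (3/4)*B.
Answer: sqrt(3)/2 + 36/167*e1 e3 + 18/167*e1 e5 + 24/167*e2 e3 + 12/167*e2 e5 - 193/334*e3 e5


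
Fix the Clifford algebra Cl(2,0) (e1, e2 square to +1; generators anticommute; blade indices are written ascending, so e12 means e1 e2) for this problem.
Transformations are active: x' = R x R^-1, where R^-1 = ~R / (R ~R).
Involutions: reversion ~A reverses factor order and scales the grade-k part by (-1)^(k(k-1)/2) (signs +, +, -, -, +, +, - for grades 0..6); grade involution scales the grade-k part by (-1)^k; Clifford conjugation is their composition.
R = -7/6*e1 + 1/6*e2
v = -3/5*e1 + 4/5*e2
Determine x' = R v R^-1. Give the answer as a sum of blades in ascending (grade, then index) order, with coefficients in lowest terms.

~R = -7/6*e1 + 1/6*e2, and R ~R = 25/18, so R^-1 = ~R / (25/18).
R v = 5/6 - 5/6*e12
Answer: -4/5*e1 - 3/5*e2


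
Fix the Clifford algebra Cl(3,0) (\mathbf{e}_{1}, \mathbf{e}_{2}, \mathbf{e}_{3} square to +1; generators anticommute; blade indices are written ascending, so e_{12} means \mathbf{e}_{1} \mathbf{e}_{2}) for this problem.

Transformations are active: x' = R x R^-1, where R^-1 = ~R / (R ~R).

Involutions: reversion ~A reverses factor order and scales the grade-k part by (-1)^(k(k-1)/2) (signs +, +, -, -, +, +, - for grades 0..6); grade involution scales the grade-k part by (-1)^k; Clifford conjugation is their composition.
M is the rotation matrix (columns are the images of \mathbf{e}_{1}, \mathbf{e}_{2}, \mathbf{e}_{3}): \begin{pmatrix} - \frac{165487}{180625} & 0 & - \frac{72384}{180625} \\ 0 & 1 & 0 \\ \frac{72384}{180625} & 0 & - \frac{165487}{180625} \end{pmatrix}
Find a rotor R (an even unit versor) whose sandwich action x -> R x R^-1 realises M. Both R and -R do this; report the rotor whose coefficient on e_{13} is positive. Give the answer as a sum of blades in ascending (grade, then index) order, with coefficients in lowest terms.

Method: write R = a + b12*e_{12} + b13*e_{13} + b23*e_{23} with a^2 + b12^2 + b13^2 + b23^2 = 1 (so R^-1 = ~R). Expanding the columns R e_j ~R gives tr M = 4a^2 - 1 and, from the antisymmetric part, M21 - M12 = -4a*b12, M13 - M31 = 4a*b13, M32 - M23 = -4a*b23.
Here tr M = -\frac{150349}{180625}, so a^2 = (1 + tr M)/4 = \frac{7569}{180625} and a = ±\frac{87}{425}. Taking a = \frac{87}{425}: M21 - M12 = 0, M13 - M31 = -\frac{144768}{180625}, M32 - M23 = 0, giving b12 = 0, b13 = -\frac{416}{425}, b23 = 0, i.e. R = \frac{87}{425} - \frac{416}{425} e_{13}.
Its e_{13} coefficient is negative, so report the other preimage -R.
Answer: -\frac{87}{425} + \frac{416}{425} e_{13}. Uniqueness: Spin(3) -> SO(3) maps R and -R to the same rotation of trace -\frac{150349}{180625}; fixing the sign of the e_{13} coefficient removes the ambiguity.


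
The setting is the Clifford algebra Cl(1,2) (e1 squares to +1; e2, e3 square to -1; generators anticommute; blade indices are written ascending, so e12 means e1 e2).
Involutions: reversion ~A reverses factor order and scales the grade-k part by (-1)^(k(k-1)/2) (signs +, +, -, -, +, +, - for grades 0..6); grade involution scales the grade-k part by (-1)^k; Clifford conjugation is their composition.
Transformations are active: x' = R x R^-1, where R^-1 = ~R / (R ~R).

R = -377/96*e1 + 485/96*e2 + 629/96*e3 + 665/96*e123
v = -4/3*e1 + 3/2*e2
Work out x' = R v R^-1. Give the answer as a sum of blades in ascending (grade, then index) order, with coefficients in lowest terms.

~R = -377/96*e1 + 485/96*e2 + 629/96*e3 - 665/96*e123, and R ~R = -323/64, so R^-1 = ~R / (-323/64).
R v = -1349/576 + 487/576*e12 + 11017/576*e13 - 10981/576*e23
Answer: 22960/459*e1 - 22636/459*e2 + 857/102*e3


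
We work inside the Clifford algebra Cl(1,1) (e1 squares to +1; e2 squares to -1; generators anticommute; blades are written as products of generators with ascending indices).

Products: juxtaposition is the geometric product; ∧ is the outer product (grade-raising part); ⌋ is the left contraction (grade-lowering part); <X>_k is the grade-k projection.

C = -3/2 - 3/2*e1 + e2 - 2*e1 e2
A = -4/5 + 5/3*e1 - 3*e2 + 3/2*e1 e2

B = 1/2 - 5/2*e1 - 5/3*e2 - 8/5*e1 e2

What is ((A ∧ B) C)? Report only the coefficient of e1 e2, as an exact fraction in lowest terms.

step 1: -2/5 + 17/6*e1 - 1/6*e2 - 7423/900*e1 e2
step 2: 11711/900 + 2219/450*e1 - 10913/600*e2 + 3151/200*e1 e2
Answer: 3151/200


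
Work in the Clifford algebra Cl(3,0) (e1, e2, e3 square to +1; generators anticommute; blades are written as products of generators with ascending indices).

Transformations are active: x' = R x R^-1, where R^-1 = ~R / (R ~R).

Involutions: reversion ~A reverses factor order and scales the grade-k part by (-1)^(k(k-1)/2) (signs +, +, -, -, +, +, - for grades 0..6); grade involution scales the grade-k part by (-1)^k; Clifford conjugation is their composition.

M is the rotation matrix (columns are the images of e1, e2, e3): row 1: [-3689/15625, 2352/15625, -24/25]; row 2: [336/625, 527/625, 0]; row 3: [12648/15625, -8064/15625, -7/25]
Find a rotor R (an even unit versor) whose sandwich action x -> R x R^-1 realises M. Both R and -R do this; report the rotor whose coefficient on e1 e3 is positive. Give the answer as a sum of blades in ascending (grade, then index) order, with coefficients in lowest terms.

Method: write R = a + b12*e1 e2 + b13*e1 e3 + b23*e2 e3 with a^2 + b12^2 + b13^2 + b23^2 = 1 (so R^-1 = ~R). Expanding the columns R e_j ~R gives tr M = 4a^2 - 1 and, from the antisymmetric part, M21 - M12 = -4a*b12, M13 - M31 = 4a*b13, M32 - M23 = -4a*b23.
Here tr M = 5111/15625, so a^2 = (1 + tr M)/4 = 5184/15625 and a = ±72/125. Taking a = 72/125: M21 - M12 = 6048/15625, M13 - M31 = -27648/15625, M32 - M23 = -8064/15625, giving b12 = -21/125, b13 = -96/125, b23 = 28/125, i.e. R = 72/125 - 21/125*e1 e2 - 96/125*e1 e3 + 28/125*e2 e3.
Its e1 e3 coefficient is negative, so report the other preimage -R.
Answer: -72/125 + 21/125*e1 e2 + 96/125*e1 e3 - 28/125*e2 e3. Uniqueness: Spin(3) -> SO(3) maps R and -R to the same rotation of trace 5111/15625; fixing the sign of the e1 e3 coefficient removes the ambiguity.


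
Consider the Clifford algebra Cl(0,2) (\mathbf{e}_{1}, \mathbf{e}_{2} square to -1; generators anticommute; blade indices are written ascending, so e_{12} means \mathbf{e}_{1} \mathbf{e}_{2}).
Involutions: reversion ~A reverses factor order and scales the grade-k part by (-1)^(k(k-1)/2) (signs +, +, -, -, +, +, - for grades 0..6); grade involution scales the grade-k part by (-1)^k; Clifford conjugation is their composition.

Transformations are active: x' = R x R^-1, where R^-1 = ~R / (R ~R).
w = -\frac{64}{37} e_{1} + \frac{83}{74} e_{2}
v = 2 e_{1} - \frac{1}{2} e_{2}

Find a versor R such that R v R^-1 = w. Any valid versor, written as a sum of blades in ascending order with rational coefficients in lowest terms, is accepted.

Here q(v) = q(w) = -\frac{17}{4}; the classical choice R = v + w = \frac{10}{37} e_{1} + \frac{23}{37} e_{2} then realises v -> w under the sandwich.
Answer: \frac{10}{37} e_{1} + \frac{23}{37} e_{2}


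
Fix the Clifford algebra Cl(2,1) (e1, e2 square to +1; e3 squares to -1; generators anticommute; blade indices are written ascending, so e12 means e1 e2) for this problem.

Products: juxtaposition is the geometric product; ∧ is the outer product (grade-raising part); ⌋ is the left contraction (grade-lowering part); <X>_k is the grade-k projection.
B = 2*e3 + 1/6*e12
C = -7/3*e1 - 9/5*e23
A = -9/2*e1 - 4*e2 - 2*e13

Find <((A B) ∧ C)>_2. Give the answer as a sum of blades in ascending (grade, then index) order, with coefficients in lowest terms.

step 1: 14/3*e1 - 3/4*e2 - 9*e13 - 25/3*e23
step 2: -7/4*e12 + 497/45*e123
step 3: -7/4*e12
Answer: -7/4*e12


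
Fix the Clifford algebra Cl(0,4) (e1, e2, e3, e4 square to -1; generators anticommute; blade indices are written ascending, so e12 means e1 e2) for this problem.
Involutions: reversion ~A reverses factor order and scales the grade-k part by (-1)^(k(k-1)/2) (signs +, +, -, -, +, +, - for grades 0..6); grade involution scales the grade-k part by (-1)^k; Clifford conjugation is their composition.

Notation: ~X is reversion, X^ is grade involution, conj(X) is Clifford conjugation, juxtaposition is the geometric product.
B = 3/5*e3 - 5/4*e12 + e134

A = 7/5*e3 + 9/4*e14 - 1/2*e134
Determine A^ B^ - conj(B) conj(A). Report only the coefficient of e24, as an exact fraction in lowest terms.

first term: -67/50 - 9/4*e3 + 11/10*e14 + 45/16*e24 + 7/4*e123 + 27/20*e134 + 5/8*e234
second term: -67/50 - 9/4*e3 - 11/10*e14 - 45/16*e24 - 7/4*e123 - 27/20*e134 - 5/8*e234
Answer: 45/8


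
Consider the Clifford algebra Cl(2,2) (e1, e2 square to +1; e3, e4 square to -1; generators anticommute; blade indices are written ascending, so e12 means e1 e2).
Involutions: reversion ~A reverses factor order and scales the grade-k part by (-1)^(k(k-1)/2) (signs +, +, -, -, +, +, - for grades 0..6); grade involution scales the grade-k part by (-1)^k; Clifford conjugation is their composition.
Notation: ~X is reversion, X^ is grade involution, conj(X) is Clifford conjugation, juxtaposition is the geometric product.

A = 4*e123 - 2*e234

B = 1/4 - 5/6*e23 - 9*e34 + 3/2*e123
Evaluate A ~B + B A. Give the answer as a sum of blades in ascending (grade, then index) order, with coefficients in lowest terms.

first term: -6 + 10/3*e1 + 18*e2 - 5/3*e4 - 3*e14 + e123 - 36*e124 - 1/2*e234
second term: 6 - 10/3*e1 - 18*e2 + 5/3*e4 - 3*e14 + e123 - 36*e124 - 1/2*e234
Answer: -6*e14 + 2*e123 - 72*e124 - e234


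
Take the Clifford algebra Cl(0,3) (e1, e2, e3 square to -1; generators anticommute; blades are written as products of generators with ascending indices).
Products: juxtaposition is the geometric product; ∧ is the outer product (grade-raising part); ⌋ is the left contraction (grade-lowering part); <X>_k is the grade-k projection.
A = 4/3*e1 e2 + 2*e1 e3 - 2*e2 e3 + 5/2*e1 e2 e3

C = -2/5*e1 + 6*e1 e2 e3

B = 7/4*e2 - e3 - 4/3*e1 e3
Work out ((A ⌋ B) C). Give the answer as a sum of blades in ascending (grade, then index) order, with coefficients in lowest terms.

step 1: 8/3
step 2: -16/15*e1 + 16*e1 e2 e3
Answer: -16/15*e1 + 16*e1 e2 e3


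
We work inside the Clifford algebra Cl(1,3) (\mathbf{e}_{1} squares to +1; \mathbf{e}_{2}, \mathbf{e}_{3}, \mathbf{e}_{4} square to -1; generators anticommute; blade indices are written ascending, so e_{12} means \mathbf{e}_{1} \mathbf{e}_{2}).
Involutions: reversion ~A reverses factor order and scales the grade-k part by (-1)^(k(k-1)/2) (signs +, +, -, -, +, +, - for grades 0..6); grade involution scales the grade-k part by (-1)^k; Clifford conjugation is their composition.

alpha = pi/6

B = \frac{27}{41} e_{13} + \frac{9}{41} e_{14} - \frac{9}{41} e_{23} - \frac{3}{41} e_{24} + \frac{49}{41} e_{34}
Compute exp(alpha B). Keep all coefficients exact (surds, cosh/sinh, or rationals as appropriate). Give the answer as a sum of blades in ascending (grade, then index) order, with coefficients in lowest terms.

B^2 term by term: the squares give (\frac{27}{41})^2*(e_{13})^2 + (\frac{9}{41})^2*(e_{14})^2 + (-\frac{9}{41})^2*(e_{23})^2 + (-\frac{3}{41})^2*(e_{24})^2 + (\frac{49}{41})^2*(e_{34})^2 = \frac{729}{1681}*(+1) + \frac{81}{1681}*(+1) + \frac{81}{1681}*(-1) + \frac{9}{1681}*(-1) + \frac{2401}{1681}*(-1) = -1 (each basis 2-blade squares to minus the product of its generators' squares); cross terms between blades sharing an index anticommute and cancel; the commuting (index-disjoint) pairs give grade-4 terms 2*c*c'*(blade product), which cancel blade by blade — e_{1234}: \frac{162}{1681} - \frac{162}{1681} = 0 — confirming B is simple. So B^2 = -1.
B^2 = -1 — circular case — the even/odd split gives cos and sin: l = 1, alpha*l = \frac{\pi}{6}, so exp(alpha B) = cos(\frac{\pi}{6}) + (sin(\frac{\pi}{6})/1)*B = \frac{\sqrt{3}}{2} + (\frac{1}{2})*B.
Answer: \frac{\sqrt{3}}{2} + \frac{27}{82} e_{13} + \frac{9}{82} e_{14} - \frac{9}{82} e_{23} - \frac{3}{82} e_{24} + \frac{49}{82} e_{34}


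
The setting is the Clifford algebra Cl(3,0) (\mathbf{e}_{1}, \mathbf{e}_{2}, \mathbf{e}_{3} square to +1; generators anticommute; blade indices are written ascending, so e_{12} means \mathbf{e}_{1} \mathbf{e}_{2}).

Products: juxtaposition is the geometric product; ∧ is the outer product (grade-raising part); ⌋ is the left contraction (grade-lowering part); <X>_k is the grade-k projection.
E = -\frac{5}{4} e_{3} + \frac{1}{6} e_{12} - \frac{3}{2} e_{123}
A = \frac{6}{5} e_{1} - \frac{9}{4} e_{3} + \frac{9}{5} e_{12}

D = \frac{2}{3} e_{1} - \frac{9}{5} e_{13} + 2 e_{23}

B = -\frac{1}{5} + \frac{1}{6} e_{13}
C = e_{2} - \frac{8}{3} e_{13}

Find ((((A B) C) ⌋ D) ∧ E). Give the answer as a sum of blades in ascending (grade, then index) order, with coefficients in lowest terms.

step 1: \frac{27}{200} e_{1} + \frac{13}{20} e_{3} - \frac{9}{25} e_{12} - \frac{3}{10} e_{23}
step 2: \frac{103}{75} e_{1} - \frac{3}{50} e_{3} + \frac{187}{200} e_{12} - \frac{161}{100} e_{23}
step 3: \frac{1861}{450} - \frac{27}{250} e_{1} + \frac{3}{25} e_{2} - \frac{309}{125} e_{3}
step 4: -\frac{1861}{360} e_{3} + \frac{1861}{2700} e_{12} + \frac{27}{200} e_{13} - \frac{3}{20} e_{23} - \frac{9923}{1500} e_{123}
Answer: -\frac{1861}{360} e_{3} + \frac{1861}{2700} e_{12} + \frac{27}{200} e_{13} - \frac{3}{20} e_{23} - \frac{9923}{1500} e_{123}


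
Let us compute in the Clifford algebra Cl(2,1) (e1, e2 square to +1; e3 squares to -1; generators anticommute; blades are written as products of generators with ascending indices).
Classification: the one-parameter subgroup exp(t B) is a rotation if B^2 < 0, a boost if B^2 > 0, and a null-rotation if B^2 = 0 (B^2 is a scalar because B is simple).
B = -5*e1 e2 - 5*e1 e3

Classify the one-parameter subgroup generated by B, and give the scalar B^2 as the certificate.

B^2 term by term: the squares give (-5)^2*(e1 e2)^2 + (-5)^2*(e1 e3)^2 = 25*(-1) + 25*(+1) = 0 (each basis 2-blade squares to minus the product of its generators' squares); cross terms between blades sharing an index anticommute and cancel. So B^2 = 0.
Answer: null-rotation, certificate B^2 = 0. Why this suffices: the scalar 0 survives any versor conjugation, so its sign alone determines the class however B is presented.


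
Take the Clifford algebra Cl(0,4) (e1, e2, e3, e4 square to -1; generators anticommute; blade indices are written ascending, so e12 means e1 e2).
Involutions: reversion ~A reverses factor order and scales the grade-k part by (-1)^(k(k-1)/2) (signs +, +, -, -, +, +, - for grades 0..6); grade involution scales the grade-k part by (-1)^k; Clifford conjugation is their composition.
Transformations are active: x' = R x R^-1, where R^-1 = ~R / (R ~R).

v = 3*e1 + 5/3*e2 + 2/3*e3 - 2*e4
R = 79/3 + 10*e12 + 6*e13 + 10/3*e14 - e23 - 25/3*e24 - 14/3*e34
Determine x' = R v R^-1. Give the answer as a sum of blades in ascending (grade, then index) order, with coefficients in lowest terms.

~R = 79/3 - 10*e12 - 6*e13 - 10/3*e14 + e23 + 25/3*e24 + 14/3*e34, and R ~R = 8395/9, so R^-1 = ~R / (8395/9).
R v = 65*e1 + 521/9*e2 + 221/9*e3 - 179/3*e4 - 19/3*e123 - 455/9*e124 - 254/9*e134 - 2/9*e234
Answer: 15693/8395*e1 + 51551/25185*e2 + 856/1095*e3 - 23636/8395*e4


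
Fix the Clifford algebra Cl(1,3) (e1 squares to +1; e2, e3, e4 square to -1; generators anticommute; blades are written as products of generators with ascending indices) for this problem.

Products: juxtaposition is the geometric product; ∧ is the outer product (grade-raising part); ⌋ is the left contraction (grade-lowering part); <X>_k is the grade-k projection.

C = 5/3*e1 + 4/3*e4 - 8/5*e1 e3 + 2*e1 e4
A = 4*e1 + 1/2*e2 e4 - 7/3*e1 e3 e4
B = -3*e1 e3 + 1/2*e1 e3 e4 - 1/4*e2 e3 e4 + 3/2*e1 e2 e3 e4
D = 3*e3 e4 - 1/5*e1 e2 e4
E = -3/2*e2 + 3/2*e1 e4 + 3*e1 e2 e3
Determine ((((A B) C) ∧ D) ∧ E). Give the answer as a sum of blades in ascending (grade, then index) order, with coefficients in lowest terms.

step 1: 7/6 + 7/2*e2 - 97/8*e3 + 7*e4 - 7/12*e1 e2 + 3/4*e1 e3 + 2*e3 e4 + 1/4*e1 e2 e3 + 6*e2 e3 e4 + 1/2*e1 e2 e3 e4
step 2: -158/15 + 3181/90*e1 + 247/180*e2 - 47/12*e3 + 14/9*e4 - 35/6*e1 e2 + 1721/120*e1 e3 - 188/15*e1 e4 - 451/60*e2 e3 + 199/30*e2 e4 - 53/3*e3 e4 + 254/15*e1 e2 e3 + 82/45*e1 e2 e4 + 1043/60*e1 e3 e4 - 1/3*e2 e3 e4 - 29/3*e1 e2 e3 e4
step 3: -158/5*e3 e4 + 158/75*e1 e2 e4 + 3181/30*e1 e3 e4 + 247/60*e2 e3 e4 - 1003/60*e1 e2 e3 e4
step 4: 237/5*e2 e3 e4 - 3181/20*e1 e2 e3 e4
Answer: 237/5*e2 e3 e4 - 3181/20*e1 e2 e3 e4


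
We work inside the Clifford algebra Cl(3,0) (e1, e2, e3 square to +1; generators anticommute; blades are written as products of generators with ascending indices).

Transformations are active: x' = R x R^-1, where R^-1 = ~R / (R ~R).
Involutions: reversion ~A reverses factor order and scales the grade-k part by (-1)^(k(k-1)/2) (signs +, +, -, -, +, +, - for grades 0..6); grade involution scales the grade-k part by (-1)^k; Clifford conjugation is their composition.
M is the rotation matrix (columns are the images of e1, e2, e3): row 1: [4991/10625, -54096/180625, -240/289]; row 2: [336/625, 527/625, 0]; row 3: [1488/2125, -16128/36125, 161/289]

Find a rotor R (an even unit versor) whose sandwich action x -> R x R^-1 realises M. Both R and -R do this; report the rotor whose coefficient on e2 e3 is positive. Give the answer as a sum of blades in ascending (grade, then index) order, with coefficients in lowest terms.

Method: write R = a + b12*e1 e2 + b13*e1 e3 + b23*e2 e3 with a^2 + b12^2 + b13^2 + b23^2 = 1 (so R^-1 = ~R). Expanding the columns R e_j ~R gives tr M = 4a^2 - 1 and, from the antisymmetric part, M21 - M12 = -4a*b12, M13 - M31 = 4a*b13, M32 - M23 = -4a*b23.
Here tr M = 13511/7225, so a^2 = (1 + tr M)/4 = 5184/7225 and a = ±72/85. Taking a = 72/85: M21 - M12 = 6048/7225, M13 - M31 = -55296/36125, M32 - M23 = -16128/36125, giving b12 = -21/85, b13 = -192/425, b23 = 56/425, i.e. R = 72/85 - 21/85*e1 e2 - 192/425*e1 e3 + 56/425*e2 e3.
Its e2 e3 coefficient is already positive.
Answer: 72/85 - 21/85*e1 e2 - 192/425*e1 e3 + 56/425*e2 e3. Recall the cover is two-to-one: with M of trace 13511/7225, both preimages act alike, and the stated e2 e3 sign chooses the sheet.


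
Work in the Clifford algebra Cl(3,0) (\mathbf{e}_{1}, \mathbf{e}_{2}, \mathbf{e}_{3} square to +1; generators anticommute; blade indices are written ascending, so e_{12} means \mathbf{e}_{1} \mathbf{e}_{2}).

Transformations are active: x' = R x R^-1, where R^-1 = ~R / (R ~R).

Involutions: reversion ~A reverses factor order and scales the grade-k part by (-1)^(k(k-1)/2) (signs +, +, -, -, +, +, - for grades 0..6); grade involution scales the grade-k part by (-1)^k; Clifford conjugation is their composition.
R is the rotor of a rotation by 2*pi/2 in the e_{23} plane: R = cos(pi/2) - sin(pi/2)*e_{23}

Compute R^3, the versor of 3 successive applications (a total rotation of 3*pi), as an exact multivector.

Because a rotor carries half the rotation angle, composing 3 copies of this e_{23}-plane rotor multiplies the phase: 3*(pi/2) = \frac{3 \pi}{2}, hence R^3 = cos(\frac{3 \pi}{2}) - sin(\frac{3 \pi}{2})*e_{23}.
cos(\frac{3 \pi}{2}) = 0 and sin(\frac{3 \pi}{2}) = -1, so R^3 = e_{23}. The net rotation is 1*pi (after discarding 1 full turn, each of which contributes a factor -1 to the rotor); the rotor keeps the half-angle phase exactly.
Answer: e_{23}


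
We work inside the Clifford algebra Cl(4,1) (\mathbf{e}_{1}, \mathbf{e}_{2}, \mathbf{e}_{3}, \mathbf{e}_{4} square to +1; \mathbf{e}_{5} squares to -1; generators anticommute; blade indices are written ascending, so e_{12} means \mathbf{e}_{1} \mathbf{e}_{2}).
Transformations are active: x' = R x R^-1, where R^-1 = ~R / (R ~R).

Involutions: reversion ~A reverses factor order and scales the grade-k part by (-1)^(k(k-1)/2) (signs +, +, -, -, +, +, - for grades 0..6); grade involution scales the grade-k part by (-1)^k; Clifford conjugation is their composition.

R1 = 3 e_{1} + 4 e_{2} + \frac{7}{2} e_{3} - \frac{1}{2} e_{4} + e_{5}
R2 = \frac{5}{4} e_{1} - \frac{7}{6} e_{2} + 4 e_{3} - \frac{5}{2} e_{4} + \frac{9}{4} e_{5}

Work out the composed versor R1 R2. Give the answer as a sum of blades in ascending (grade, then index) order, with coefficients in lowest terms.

Distribute over the terms of R1 (each basis-blade product reordered to ascending indices, repeated generators contracted through their squares):
(3 e_{1}) R2 = \frac{15}{4} - \frac{7}{2} e_{12} + 12 e_{13} - \frac{15}{2} e_{14} + \frac{27}{4} e_{15}
(4 e_{2}) R2 = -\frac{14}{3} - 5 e_{12} + 16 e_{23} - 10 e_{24} + 9 e_{25}
(\frac{7}{2} e_{3}) R2 = 14 - \frac{35}{8} e_{13} + \frac{49}{12} e_{23} - \frac{35}{4} e_{34} + \frac{63}{8} e_{35}
(-\frac{1}{2} e_{4}) R2 = \frac{5}{4} + \frac{5}{8} e_{14} - \frac{7}{12} e_{24} + 2 e_{34} - \frac{9}{8} e_{45}
(e_{5}) R2 = -\frac{9}{4} - \frac{5}{4} e_{15} + \frac{7}{6} e_{25} - 4 e_{35} + \frac{5}{2} e_{45}
Summing the partial products and collecting blades:
Answer: \frac{145}{12} - \frac{17}{2} e_{12} + \frac{61}{8} e_{13} - \frac{55}{8} e_{14} + \frac{11}{2} e_{15} + \frac{241}{12} e_{23} - \frac{127}{12} e_{24} + \frac{61}{6} e_{25} - \frac{27}{4} e_{34} + \frac{31}{8} e_{35} + \frac{11}{8} e_{45}


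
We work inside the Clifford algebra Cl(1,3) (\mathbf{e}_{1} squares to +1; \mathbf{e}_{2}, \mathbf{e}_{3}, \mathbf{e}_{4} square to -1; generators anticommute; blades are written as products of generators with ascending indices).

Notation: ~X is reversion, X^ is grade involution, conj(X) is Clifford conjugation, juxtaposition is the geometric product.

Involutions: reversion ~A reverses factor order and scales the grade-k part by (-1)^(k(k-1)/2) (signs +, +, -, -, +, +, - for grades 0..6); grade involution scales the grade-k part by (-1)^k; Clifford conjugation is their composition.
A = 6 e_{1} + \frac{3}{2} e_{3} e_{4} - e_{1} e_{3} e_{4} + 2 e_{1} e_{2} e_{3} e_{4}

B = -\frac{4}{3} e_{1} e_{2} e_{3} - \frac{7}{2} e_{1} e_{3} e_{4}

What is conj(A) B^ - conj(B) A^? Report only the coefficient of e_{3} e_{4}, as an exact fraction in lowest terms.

first term: \frac{7}{2} + \frac{21}{4} e_{1} + 7 e_{2} + \frac{8}{3} e_{4} - 8 e_{2} e_{3} - \frac{4}{3} e_{2} e_{4} - 21 e_{3} e_{4} - 2 e_{1} e_{2} e_{4}
second term: \frac{7}{2} + \frac{21}{4} e_{1} + 7 e_{2} + \frac{8}{3} e_{4} + 8 e_{2} e_{3} + \frac{4}{3} e_{2} e_{4} + 21 e_{3} e_{4} + 2 e_{1} e_{2} e_{4}
Answer: -42


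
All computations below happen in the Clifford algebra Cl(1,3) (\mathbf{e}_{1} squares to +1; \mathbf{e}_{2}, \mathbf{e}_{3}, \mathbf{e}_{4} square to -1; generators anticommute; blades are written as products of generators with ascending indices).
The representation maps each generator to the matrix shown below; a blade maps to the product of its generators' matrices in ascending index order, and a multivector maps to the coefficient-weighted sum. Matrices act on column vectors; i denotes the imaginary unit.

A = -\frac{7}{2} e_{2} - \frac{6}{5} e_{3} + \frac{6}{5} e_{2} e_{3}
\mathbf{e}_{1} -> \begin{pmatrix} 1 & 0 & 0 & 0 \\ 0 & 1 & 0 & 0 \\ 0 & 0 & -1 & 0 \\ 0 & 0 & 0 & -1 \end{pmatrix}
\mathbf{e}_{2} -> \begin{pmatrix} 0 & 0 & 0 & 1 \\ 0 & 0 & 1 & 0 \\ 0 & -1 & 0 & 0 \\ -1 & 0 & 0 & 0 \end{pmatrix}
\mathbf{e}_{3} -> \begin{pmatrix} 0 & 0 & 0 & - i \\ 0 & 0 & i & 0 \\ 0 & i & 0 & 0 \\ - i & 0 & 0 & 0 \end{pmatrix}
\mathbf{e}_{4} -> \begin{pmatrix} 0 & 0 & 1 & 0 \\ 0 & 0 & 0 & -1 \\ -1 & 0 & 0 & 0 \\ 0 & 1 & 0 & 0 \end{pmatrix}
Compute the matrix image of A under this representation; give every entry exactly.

Bivector images (products of the table entries): rho(e_{2} e_{3}) = rho(\mathbf{e}_{2})rho(\mathbf{e}_{3}) = \begin{pmatrix} - i & 0 & 0 & 0 \\ 0 & i & 0 & 0 \\ 0 & 0 & - i & 0 \\ 0 & 0 & 0 & i \end{pmatrix}.
M = (-\frac{7}{2})*rho(e_{2}) + (-\frac{6}{5})*rho(e_{3}) + (\frac{6}{5})*rho(e_{2} e_{3}), summed entrywise:
Answer: \begin{pmatrix} - \frac{6 i}{5} & 0 & 0 & - \frac{7}{2} + \frac{6 i}{5} \\ 0 & \frac{6 i}{5} & - \frac{7}{2} - \frac{6 i}{5} & 0 \\ 0 & \frac{7}{2} - \frac{6 i}{5} & - \frac{6 i}{5} & 0 \\ \frac{7}{2} + \frac{6 i}{5} & 0 & 0 & \frac{6 i}{5} \end{pmatrix}


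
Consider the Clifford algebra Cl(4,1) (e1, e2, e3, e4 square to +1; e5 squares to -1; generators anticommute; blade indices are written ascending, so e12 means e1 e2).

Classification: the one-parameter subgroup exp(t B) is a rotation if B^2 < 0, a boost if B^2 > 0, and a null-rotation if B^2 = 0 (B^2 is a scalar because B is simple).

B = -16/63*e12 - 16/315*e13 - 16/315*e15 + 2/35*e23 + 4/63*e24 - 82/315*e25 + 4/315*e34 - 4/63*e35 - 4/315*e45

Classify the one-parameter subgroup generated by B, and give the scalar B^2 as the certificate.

B^2 term by term: the squares give (-16/63)^2*(e12)^2 + (-16/315)^2*(e13)^2 + (-16/315)^2*(e15)^2 + (2/35)^2*(e23)^2 + (4/63)^2*(e24)^2 + (-82/315)^2*(e25)^2 + (4/315)^2*(e34)^2 + (-4/63)^2*(e35)^2 + (-4/315)^2*(e45)^2 = 256/3969*(-1) + 256/99225*(-1) + 256/99225*(+1) + 4/1225*(-1) + 16/3969*(-1) + 6724/99225*(+1) + 16/99225*(-1) + 16/3969*(+1) + 16/99225*(+1) = 0 (each basis 2-blade squares to minus the product of its generators' squares); cross terms between blades sharing an index anticommute and cancel; the commuting (index-disjoint) pairs give grade-4 terms 2*c*c'*(blade product), which cancel blade by blade — e1234: -128/19845 + 128/19845 = 0; e1235: 128/3969 - 2624/99225 - 64/11025 = 0; e1245: 128/19845 - 128/19845 = 0; e1345: 128/99225 - 128/99225 = 0; e2345: -16/11025 + 32/3969 - 656/99225 = 0 — confirming B is simple. So B^2 = 0.
Answer: null-rotation, certificate B^2 = 0. Note: conjugating B changes its blade decomposition but never the scalar B^2 = 0, whose sign settles the classification.


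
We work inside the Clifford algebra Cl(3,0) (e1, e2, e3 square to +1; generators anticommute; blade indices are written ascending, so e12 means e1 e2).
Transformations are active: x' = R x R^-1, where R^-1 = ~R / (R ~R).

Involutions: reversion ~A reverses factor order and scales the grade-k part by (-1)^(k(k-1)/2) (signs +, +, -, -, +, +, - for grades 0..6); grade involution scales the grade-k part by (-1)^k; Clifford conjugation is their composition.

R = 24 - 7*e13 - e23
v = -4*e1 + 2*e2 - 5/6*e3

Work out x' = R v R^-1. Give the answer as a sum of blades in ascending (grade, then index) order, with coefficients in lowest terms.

~R = 24 + 7*e13 + e23, and R ~R = 626, so R^-1 = ~R / (626).
R v = -541/6*e1 + 293/6*e2 - 46*e3 + 18*e123
Answer: -930/313*e1 + 672/313*e2 - 5059/1878*e3


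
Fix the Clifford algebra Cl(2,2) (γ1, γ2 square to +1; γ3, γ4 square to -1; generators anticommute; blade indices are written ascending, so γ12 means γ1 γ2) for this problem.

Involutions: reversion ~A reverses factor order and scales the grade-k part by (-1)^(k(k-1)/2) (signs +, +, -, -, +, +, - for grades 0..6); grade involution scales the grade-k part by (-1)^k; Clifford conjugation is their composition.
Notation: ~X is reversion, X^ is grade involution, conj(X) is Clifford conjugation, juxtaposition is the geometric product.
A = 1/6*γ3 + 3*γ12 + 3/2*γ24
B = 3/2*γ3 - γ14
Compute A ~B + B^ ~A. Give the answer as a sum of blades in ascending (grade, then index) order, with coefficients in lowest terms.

first term: -1/4 - 3/2*γ12 - 3*γ24 + 9/2*γ123 - 1/6*γ134 - 9/4*γ234
second term: 1/4 + 3/2*γ12 + 3*γ24 + 9/2*γ123 + 1/6*γ134 - 9/4*γ234
Answer: 9*γ123 - 9/2*γ234


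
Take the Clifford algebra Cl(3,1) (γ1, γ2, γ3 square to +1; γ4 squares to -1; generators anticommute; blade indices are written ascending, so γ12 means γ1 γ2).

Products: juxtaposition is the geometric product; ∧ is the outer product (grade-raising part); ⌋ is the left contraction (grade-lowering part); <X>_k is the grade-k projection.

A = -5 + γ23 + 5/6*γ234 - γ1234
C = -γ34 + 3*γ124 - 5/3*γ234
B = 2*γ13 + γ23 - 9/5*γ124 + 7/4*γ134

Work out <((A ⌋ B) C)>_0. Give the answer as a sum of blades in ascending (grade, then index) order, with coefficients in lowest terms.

step 1: -1 - 10*γ13 - 5*γ23 + 9*γ124 - 35/4*γ134
step 2: 27 + 35/4*γ1 - 25/3*γ4 + 175/12*γ12 + 15*γ13 + 10*γ14 + 105/4*γ23 + 5*γ24 + γ34 - 9*γ123 - 59/3*γ124 + 15*γ134 - 85/3*γ234
step 3: 27
Answer: 27


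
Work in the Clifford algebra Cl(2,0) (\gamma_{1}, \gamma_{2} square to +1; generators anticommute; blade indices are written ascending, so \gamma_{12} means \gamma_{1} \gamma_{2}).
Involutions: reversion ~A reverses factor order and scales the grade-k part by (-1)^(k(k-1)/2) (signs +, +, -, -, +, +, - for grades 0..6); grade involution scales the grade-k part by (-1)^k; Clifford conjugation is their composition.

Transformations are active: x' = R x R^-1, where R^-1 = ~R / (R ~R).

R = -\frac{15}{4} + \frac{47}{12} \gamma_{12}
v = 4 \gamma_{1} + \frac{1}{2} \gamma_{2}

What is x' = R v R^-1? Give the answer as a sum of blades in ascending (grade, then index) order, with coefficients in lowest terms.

~R = -\frac{15}{4} - \frac{47}{12} \gamma_{12}, and R ~R = \frac{2117}{72}, so R^-1 = ~R / (\frac{2117}{72}).
R v = -\frac{313}{24} \gamma_{1} - \frac{421}{24} \gamma_{2}
Answer: -\frac{2851}{4234} \gamma_{1} + \frac{8414}{2117} \gamma_{2}


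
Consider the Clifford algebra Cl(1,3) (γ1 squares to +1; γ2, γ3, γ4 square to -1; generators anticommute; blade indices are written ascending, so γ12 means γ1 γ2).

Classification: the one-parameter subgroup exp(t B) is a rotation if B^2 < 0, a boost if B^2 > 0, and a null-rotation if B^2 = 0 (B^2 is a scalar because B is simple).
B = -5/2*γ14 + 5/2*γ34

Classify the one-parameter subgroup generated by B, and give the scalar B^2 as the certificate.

B^2 term by term: the squares give (-5/2)^2*(γ14)^2 + (5/2)^2*(γ34)^2 = 25/4*(+1) + 25/4*(-1) = 0 (each basis 2-blade squares to minus the product of its generators' squares); cross terms between blades sharing an index anticommute and cancel. So B^2 = 0.
Answer: null-rotation, certificate B^2 = 0. Certificate logic: 0 is a conjugation-invariant scalar, so its sign fixes rotation versus boost versus null-rotation outright.


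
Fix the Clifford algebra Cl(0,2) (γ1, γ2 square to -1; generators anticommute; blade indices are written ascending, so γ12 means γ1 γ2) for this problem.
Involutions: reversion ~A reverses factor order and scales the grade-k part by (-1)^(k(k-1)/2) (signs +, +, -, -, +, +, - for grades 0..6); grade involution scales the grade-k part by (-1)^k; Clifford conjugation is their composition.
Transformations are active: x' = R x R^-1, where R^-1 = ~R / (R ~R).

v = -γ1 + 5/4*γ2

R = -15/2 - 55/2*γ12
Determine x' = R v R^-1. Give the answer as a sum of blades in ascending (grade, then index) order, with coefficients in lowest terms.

~R = -15/2 + 55/2*γ12, and R ~R = 1625/2, so R^-1 = ~R / (1625/2).
R v = 335/8*γ1 + 145/8*γ2
Answer: 59/260*γ1 - 103/65*γ2


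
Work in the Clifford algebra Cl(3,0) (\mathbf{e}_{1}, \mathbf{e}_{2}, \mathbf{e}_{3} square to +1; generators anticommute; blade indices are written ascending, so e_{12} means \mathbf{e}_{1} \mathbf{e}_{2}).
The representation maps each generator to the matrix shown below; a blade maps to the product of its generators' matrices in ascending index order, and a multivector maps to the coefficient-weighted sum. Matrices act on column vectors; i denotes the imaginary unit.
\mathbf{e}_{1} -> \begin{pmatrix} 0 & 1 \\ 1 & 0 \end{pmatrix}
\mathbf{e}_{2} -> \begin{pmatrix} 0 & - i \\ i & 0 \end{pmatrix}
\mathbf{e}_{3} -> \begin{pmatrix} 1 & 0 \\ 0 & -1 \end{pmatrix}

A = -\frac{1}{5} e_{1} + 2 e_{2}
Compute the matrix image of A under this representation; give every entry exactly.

M = (-\frac{1}{5})*rho(e_{1}) + (2)*rho(e_{2}), summed entrywise:
Answer: \begin{pmatrix} 0 & - \frac{1}{5} - 2 i \\ - \frac{1}{5} + 2 i & 0 \end{pmatrix}


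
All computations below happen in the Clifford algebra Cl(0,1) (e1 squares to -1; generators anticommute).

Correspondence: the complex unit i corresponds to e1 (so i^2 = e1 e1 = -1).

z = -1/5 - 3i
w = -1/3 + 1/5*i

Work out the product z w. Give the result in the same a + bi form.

In blades: z = -1/5 - 3*e1, w = -1/3 + 1/5*e1.
Distribute z over w term by term (generator squares from the signature, products reordered to ascending indices): (-1/5)*w = 1/15 - 1/25*e1; (-3*e1)*w = 3/5 + e1.
Sum: 2/3 + 24/25*e1; translating back through the correspondence:
Answer: 2/3 + 24/25*i


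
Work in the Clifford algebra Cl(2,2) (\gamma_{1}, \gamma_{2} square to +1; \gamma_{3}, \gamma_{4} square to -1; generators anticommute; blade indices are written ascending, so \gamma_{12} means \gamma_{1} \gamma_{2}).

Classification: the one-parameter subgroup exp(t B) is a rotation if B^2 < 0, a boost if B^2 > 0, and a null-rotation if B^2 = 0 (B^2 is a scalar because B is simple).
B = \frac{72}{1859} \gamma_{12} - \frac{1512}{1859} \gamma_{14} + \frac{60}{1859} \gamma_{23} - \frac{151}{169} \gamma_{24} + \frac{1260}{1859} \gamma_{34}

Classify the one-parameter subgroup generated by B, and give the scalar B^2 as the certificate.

B^2 term by term: the squares give (\frac{72}{1859})^2*(\gamma_{12})^2 + (-\frac{1512}{1859})^2*(\gamma_{14})^2 + (\frac{60}{1859})^2*(\gamma_{23})^2 + (-\frac{151}{169})^2*(\gamma_{24})^2 + (\frac{1260}{1859})^2*(\gamma_{34})^2 = \frac{5184}{3455881}*(-1) + \frac{2286144}{3455881}*(+1) + \frac{3600}{3455881}*(+1) + \frac{22801}{28561}*(+1) + \frac{1587600}{3455881}*(-1) = 1 (each basis 2-blade squares to minus the product of its generators' squares); cross terms between blades sharing an index anticommute and cancel; the commuting (index-disjoint) pairs give grade-4 terms 2*c*c'*(blade product), which cancel blade by blade — \gamma_{1234}: \frac{181440}{3455881} - \frac{181440}{3455881} = 0 — confirming B is simple. So B^2 = 1.
Answer: boost, certificate B^2 = 1. No conjugation can change B^2 = 1; the sign gives the class.


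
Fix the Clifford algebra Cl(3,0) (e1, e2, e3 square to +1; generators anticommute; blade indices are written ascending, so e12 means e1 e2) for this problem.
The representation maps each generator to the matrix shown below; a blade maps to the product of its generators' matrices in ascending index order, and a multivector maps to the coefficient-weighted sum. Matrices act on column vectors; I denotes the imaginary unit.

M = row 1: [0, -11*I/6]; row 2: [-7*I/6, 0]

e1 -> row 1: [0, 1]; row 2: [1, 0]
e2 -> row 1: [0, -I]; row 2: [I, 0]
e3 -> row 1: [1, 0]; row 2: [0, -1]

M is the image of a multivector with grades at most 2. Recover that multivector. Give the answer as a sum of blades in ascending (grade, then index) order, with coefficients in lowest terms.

Method: 1, rho(e1), rho(e2), rho(e3) form a trace-orthogonal basis of the 2x2 complex matrices (tr(X Y) = 2 if X = Y, else 0), so M = m0*1 + m1*rho(e1) + m2*rho(e2) + m3*rho(e3) with m0 = tr(M)/2 = 0, m1 = tr(M rho(e1))/2 = -3*I/2, m2 = tr(M rho(e2))/2 = 1/3, m3 = tr(M rho(e3))/2 = 0.
Multiplying table entries, the bivector images are rho(e12) = I*rho(e3), rho(e13) = -I*rho(e2), rho(e23) = I*rho(e1); with real blade coefficients the real parts of m0..m3 are the coefficients of 1, e1, e2, e3 and the imaginary parts give the bivectors (e23: Im m1, e13: -Im m2, e12: Im m3).
Answer: 1/3*e2 - 3/2*e23
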